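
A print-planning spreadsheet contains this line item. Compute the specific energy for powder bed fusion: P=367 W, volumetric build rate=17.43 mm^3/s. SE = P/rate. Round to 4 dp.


SE = 367 / 17.43 = 21.0557 J/mm^3


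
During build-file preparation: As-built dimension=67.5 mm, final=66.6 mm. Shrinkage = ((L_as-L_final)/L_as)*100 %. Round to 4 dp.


Shrinkage = ((67.5-66.6)/67.5)*100 = 1.3333 %


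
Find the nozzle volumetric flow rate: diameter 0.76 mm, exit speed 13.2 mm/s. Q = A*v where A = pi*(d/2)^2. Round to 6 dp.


A = pi*(0.76/2)^2 = 0.45364598 mm^2
Q = 0.45364598 * 13.2 = 5.988127 mm^3/s


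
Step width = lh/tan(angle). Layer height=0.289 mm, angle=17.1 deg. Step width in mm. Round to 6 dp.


step = 0.289 / tan(17.1) = 0.939409 mm


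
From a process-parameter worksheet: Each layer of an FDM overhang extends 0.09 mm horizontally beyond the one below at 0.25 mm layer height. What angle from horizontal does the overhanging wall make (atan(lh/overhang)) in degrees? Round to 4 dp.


angle = atan(0.25/0.09) = 70.2011 degrees


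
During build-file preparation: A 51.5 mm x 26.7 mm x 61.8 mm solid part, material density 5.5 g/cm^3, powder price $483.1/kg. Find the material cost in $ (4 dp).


V = 51.5 * 26.7 * 61.8 = 84978.09 mm^3 = 84.97809 cm^3
Mass = 84.97809 * 5.5 / 1000 = 0.4673795 kg
Cost = 0.4673795 * 483.1 = 225.791 $


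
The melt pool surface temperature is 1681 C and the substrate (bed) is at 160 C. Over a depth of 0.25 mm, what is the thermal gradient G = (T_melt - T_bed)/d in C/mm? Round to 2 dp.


G = (1681-160)/0.25 = 6084.0 C/mm


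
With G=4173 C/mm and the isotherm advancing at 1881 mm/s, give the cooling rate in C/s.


CR = 4173 * 1881 = 7849413 C/s


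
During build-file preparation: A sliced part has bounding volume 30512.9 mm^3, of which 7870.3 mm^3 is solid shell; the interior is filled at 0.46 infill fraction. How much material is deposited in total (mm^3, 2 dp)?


V_infill = (30512.9 - 7870.3) * 0.46 = 10415.6
V_total = 7870.3 + 10415.6 = 18285.9 mm^3


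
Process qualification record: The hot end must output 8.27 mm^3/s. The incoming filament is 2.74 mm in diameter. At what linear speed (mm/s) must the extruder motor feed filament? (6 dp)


A = pi*(2.74/2)^2 = 5.896455
v = 8.27 / 5.896455 = 1.402538 mm/s


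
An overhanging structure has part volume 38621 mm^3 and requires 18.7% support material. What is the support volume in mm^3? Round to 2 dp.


V_support = 38621 * 0.187 = 7222.13 mm^3


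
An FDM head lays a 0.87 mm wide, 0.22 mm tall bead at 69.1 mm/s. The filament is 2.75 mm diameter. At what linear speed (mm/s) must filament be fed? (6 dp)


Q = 0.87 * 0.22 * 69.1 = 13.22574 mm^3/s
A_fil = pi*(2.75/2)^2 = 5.93957361 mm^2
v_feed = 13.22574 / 5.93957361 = 2.226715 mm/s


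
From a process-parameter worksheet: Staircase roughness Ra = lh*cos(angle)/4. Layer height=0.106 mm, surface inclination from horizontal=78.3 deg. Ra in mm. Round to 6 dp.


Ra = 0.106 * cos(78.3) / 4 = 0.005374 mm


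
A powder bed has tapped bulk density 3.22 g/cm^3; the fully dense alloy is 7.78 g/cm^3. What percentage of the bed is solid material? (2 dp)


Packing = (3.22/7.78)*100 = 41.39 %


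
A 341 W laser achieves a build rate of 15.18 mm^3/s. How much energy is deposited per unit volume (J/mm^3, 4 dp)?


SE = 341 / 15.18 = 22.4638 J/mm^3


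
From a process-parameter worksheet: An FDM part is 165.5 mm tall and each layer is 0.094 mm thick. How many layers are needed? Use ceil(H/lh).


Layers = ceil(165.5/0.094) = 1761


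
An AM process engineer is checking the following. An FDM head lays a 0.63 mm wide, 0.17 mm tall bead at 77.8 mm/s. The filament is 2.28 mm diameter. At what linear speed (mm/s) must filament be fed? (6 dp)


Q = 0.63 * 0.17 * 77.8 = 8.33238 mm^3/s
A_fil = pi*(2.28/2)^2 = 4.08281381 mm^2
v_feed = 8.33238 / 4.08281381 = 2.040843 mm/s


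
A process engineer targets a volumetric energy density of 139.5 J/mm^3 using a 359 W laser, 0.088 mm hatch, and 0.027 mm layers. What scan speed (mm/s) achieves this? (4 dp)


v = 359 / (139.5*0.088*0.027) = 1083.1131 mm/s


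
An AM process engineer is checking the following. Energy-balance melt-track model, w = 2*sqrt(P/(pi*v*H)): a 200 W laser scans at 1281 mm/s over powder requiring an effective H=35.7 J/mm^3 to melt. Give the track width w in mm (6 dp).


w = 2*sqrt(200/(pi*1281*35.7)) = 0.074621 mm


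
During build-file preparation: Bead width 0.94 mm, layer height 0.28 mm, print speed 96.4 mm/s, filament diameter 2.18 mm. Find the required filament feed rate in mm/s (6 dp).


Q = 0.94 * 0.28 * 96.4 = 25.37248 mm^3/s
A_fil = pi*(2.18/2)^2 = 3.73252623 mm^2
v_feed = 25.37248 / 3.73252623 = 6.79767 mm/s


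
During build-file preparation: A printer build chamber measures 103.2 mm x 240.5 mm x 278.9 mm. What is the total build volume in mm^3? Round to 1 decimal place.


V = 103.2 * 240.5 * 278.9 = 6922186.4 mm^3


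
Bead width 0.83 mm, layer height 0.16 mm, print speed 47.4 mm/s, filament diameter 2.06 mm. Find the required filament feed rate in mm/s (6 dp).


Q = 0.83 * 0.16 * 47.4 = 6.29472 mm^3/s
A_fil = pi*(2.06/2)^2 = 3.33291565 mm^2
v_feed = 6.29472 / 3.33291565 = 1.888653 mm/s


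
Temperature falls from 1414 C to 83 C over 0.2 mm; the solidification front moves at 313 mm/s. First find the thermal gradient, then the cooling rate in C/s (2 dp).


G = (1414-83)/0.2 = 6655.0 C/mm
CR = 6655.0 * 313 = 2083015.0 C/s


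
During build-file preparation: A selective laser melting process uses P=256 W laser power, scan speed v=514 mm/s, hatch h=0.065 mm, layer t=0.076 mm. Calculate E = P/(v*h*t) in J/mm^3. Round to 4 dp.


E = 256 / (514*0.065*0.076) = 100.8207 J/mm^3


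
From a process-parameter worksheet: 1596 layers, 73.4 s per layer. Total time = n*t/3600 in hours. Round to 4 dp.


t = 1596 * 73.4 / 3600 = 32.5407 hrs


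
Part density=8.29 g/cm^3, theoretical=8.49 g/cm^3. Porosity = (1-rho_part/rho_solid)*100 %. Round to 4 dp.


Porosity = (1-8.29/8.49)*100 = 2.3557 %


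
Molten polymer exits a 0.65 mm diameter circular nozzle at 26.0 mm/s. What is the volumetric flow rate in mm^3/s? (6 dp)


A = pi*(0.65/2)^2 = 0.33183072 mm^2
Q = 0.33183072 * 26.0 = 8.627599 mm^3/s


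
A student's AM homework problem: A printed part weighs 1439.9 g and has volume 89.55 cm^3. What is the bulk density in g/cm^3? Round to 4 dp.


rho = 1439.9 / 89.55 = 16.0793 g/cm^3


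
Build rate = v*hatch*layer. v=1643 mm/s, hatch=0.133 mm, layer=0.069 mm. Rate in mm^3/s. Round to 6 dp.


Rate = 1643 * 0.133 * 0.069 = 15.077811 mm^3/s


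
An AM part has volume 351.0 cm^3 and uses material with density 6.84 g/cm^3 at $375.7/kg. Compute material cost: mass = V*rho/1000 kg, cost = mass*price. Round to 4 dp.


Mass = 351.0*6.84/1000 = 2.40084 kg
Cost = 2.40084 * 375.7 = 901.9956 $


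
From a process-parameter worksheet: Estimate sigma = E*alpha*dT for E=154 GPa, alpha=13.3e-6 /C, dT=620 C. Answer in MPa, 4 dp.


sigma = 154*1000 * 13.3e-6 * 620 = 1269.884 MPa


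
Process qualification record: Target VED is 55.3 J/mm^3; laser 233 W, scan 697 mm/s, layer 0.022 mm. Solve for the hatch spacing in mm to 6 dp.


h = 233 / (55.3*697*0.022) = 0.274774 mm


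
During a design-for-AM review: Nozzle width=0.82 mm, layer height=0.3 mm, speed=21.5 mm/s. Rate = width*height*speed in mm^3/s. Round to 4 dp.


Rate = 0.82 * 0.3 * 21.5 = 5.289 mm^3/s


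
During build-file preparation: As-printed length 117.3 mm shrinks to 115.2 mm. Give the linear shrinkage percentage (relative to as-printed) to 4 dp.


Shrinkage = ((117.3-115.2)/117.3)*100 = 1.7903 %


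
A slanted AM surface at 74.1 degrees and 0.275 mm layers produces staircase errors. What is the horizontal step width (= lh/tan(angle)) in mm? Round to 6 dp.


step = 0.275 / tan(74.1) = 0.078336 mm


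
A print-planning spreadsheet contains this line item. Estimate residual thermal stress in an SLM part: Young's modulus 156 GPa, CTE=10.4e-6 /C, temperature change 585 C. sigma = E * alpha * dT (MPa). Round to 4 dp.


sigma = 156*1000 * 10.4e-6 * 585 = 949.104 MPa


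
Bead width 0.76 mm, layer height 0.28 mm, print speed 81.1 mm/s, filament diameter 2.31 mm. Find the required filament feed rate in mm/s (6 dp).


Q = 0.76 * 0.28 * 81.1 = 17.25808 mm^3/s
A_fil = pi*(2.31/2)^2 = 4.19096314 mm^2
v_feed = 17.25808 / 4.19096314 = 4.117927 mm/s


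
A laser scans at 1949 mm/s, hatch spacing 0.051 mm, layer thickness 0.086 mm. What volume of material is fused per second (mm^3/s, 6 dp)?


Rate = 1949 * 0.051 * 0.086 = 8.548314 mm^3/s


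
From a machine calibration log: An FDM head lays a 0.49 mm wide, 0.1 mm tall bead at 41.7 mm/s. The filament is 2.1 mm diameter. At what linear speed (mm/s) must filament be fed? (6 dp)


Q = 0.49 * 0.1 * 41.7 = 2.0433 mm^3/s
A_fil = pi*(2.1/2)^2 = 3.4636059 mm^2
v_feed = 2.0433 / 3.4636059 = 0.589934 mm/s


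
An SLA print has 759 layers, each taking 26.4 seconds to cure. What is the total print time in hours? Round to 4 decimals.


t = 759 * 26.4 / 3600 = 5.566 hrs


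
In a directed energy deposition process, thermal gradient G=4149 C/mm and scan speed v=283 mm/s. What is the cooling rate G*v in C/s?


CR = 4149 * 283 = 1174167 C/s


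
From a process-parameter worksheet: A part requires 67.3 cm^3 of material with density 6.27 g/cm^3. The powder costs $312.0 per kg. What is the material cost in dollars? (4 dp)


Mass = 67.3*6.27/1000 = 0.421971 kg
Cost = 0.421971 * 312.0 = 131.655 $


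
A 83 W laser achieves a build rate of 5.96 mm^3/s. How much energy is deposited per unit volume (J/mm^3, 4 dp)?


SE = 83 / 5.96 = 13.9262 J/mm^3


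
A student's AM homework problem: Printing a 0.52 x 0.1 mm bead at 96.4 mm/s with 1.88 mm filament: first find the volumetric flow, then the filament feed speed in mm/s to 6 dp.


Q = 0.52 * 0.1 * 96.4 = 5.0128 mm^3/s
A_fil = pi*(1.88/2)^2 = 2.77591127 mm^2
v_feed = 5.0128 / 2.77591127 = 1.805821 mm/s


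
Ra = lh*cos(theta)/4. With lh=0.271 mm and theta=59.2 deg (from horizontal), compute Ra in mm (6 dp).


Ra = 0.271 * cos(59.2) / 4 = 0.034691 mm


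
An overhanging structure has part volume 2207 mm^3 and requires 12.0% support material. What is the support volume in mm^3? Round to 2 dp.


V_support = 2207 * 0.12 = 264.84 mm^3


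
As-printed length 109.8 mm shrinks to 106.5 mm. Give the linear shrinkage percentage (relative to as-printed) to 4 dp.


Shrinkage = ((109.8-106.5)/109.8)*100 = 3.0055 %


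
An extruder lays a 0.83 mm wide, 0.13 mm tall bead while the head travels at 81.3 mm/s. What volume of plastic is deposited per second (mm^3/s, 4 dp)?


Rate = 0.83 * 0.13 * 81.3 = 8.7723 mm^3/s


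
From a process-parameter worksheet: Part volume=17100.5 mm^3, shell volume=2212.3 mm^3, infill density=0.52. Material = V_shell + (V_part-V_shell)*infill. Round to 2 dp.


V_infill = (17100.5 - 2212.3) * 0.52 = 7741.86
V_total = 2212.3 + 7741.86 = 9954.16 mm^3


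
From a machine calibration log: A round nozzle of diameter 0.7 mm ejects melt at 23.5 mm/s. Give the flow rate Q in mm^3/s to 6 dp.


A = pi*(0.7/2)^2 = 0.3848451 mm^2
Q = 0.3848451 * 23.5 = 9.04386 mm^3/s


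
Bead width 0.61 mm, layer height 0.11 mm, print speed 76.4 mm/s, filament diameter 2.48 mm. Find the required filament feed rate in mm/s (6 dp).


Q = 0.61 * 0.11 * 76.4 = 5.12644 mm^3/s
A_fil = pi*(2.48/2)^2 = 4.83051286 mm^2
v_feed = 5.12644 / 4.83051286 = 1.061262 mm/s


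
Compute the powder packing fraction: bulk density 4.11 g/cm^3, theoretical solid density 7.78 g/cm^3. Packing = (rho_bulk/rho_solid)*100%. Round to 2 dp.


Packing = (4.11/7.78)*100 = 52.83 %


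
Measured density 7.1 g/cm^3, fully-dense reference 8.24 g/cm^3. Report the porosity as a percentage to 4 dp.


Porosity = (1-7.1/8.24)*100 = 13.835 %


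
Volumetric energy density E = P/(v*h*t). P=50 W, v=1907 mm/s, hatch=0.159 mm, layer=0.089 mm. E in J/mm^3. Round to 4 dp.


E = 50 / (1907*0.159*0.089) = 1.8528 J/mm^3


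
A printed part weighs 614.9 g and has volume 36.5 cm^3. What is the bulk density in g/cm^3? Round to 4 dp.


rho = 614.9 / 36.5 = 16.8466 g/cm^3


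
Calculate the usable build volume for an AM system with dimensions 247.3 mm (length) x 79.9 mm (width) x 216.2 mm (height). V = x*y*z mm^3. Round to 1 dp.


V = 247.3 * 79.9 * 216.2 = 4271954.2 mm^3


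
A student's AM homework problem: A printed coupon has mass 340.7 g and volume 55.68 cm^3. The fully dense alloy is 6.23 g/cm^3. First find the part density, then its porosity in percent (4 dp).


rho_part = 340.7 / 55.68 = 6.11889368 g/cm^3
Porosity = (1 - 6.11889368/6.23)*100 = 1.7834 %


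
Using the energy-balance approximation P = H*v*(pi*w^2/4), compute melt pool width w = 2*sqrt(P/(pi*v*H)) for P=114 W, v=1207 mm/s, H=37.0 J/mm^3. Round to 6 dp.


w = 2*sqrt(114/(pi*1207*37.0)) = 0.05701 mm


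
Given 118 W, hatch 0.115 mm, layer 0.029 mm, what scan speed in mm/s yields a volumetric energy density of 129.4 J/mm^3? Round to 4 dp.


v = 118 / (129.4*0.115*0.029) = 273.4336 mm/s


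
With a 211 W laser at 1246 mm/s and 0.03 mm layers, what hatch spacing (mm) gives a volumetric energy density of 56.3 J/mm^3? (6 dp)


h = 211 / (56.3*1246*0.03) = 0.100262 mm


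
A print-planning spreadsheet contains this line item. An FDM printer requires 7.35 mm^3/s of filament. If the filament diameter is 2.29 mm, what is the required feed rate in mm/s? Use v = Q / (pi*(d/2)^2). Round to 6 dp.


A = pi*(2.29/2)^2 = 4.118707
v = 7.35 / 4.118707 = 1.784541 mm/s


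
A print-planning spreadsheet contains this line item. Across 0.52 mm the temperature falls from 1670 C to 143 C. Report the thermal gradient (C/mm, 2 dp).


G = (1670-143)/0.52 = 2936.54 C/mm


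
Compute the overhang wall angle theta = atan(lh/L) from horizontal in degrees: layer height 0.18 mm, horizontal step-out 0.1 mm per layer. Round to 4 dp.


angle = atan(0.18/0.1) = 60.9454 degrees


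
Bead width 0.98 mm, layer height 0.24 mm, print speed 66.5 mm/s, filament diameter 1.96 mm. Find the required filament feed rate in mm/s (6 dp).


Q = 0.98 * 0.24 * 66.5 = 15.6408 mm^3/s
A_fil = pi*(1.96/2)^2 = 3.01718558 mm^2
v_feed = 15.6408 / 3.01718558 = 5.183904 mm/s


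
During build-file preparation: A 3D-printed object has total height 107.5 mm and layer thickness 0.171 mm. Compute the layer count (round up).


Layers = ceil(107.5/0.171) = 629


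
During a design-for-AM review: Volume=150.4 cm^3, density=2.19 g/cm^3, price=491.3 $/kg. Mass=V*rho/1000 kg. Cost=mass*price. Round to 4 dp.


Mass = 150.4*2.19/1000 = 0.329376 kg
Cost = 0.329376 * 491.3 = 161.8224 $


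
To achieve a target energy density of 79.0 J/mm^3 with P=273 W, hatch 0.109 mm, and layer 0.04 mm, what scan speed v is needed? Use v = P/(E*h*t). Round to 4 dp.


v = 273 / (79.0*0.109*0.04) = 792.5909 mm/s


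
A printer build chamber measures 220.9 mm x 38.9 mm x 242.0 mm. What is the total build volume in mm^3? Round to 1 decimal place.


V = 220.9 * 38.9 * 242.0 = 2079508.4 mm^3


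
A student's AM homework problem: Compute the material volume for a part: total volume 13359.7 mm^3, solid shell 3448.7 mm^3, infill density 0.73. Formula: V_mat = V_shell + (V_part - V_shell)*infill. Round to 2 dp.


V_infill = (13359.7 - 3448.7) * 0.73 = 7235.03
V_total = 3448.7 + 7235.03 = 10683.73 mm^3


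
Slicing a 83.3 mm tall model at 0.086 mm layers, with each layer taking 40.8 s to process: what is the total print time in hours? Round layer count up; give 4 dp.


Layers = ceil(83.3/0.086) = 969
t = 969 * 40.8 / 3600 = 10.982 hrs


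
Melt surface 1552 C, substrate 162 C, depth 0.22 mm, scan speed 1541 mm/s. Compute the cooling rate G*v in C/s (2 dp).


G = (1552-162)/0.22 = 6318.18181818 C/mm
CR = 6318.18181818 * 1541 = 9736318.18 C/s


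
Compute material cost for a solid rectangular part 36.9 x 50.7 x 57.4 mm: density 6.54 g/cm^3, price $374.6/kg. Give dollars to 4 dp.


V = 36.9 * 50.7 * 57.4 = 107385.642 mm^3 = 107.385642 cm^3
Mass = 107.385642 * 6.54 / 1000 = 0.7023021 kg
Cost = 0.7023021 * 374.6 = 263.0824 $


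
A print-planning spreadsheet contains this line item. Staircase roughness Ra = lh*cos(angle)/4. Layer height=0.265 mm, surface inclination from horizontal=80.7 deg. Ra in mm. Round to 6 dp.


Ra = 0.265 * cos(80.7) / 4 = 0.010706 mm


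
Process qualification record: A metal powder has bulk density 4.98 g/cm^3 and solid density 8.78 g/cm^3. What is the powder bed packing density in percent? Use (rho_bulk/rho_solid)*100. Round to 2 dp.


Packing = (4.98/8.78)*100 = 56.72 %


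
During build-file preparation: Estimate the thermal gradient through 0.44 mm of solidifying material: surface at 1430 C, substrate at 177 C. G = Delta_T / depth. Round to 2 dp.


G = (1430-177)/0.44 = 2847.73 C/mm


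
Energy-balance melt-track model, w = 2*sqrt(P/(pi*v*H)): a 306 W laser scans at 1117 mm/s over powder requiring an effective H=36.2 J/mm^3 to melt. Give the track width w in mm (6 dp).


w = 2*sqrt(306/(pi*1117*36.2)) = 0.09816 mm


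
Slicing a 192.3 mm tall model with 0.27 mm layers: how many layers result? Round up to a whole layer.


Layers = ceil(192.3/0.27) = 713


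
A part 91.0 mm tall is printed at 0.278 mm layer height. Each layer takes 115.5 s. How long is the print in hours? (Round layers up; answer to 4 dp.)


Layers = ceil(91.0/0.278) = 328
t = 328 * 115.5 / 3600 = 10.5233 hrs


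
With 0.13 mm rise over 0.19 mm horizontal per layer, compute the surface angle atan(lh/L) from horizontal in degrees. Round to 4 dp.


angle = atan(0.13/0.19) = 34.3803 degrees


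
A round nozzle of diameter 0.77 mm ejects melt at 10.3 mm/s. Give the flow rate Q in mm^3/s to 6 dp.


A = pi*(0.77/2)^2 = 0.46566257 mm^2
Q = 0.46566257 * 10.3 = 4.796324 mm^3/s


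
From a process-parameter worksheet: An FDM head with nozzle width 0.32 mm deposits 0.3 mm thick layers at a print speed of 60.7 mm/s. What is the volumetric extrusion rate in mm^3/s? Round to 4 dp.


Rate = 0.32 * 0.3 * 60.7 = 5.8272 mm^3/s


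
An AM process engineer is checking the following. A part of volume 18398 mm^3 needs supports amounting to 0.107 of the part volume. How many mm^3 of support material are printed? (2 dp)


V_support = 18398 * 0.107 = 1968.59 mm^3


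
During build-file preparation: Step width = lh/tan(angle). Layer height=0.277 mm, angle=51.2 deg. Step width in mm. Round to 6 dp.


step = 0.277 / tan(51.2) = 0.222714 mm


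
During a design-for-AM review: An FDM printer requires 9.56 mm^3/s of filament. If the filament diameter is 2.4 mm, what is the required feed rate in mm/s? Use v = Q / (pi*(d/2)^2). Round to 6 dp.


A = pi*(2.4/2)^2 = 4.523893
v = 9.56 / 4.523893 = 2.113224 mm/s


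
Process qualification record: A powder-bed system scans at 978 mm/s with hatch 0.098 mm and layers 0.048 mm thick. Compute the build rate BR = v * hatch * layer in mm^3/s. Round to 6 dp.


Rate = 978 * 0.098 * 0.048 = 4.600512 mm^3/s


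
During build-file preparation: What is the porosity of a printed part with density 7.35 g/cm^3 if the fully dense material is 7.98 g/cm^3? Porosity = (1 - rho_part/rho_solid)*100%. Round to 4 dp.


Porosity = (1-7.35/7.98)*100 = 7.8947 %


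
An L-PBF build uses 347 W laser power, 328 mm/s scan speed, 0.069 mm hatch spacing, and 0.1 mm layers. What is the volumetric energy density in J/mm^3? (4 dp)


E = 347 / (328*0.069*0.1) = 153.3227 J/mm^3


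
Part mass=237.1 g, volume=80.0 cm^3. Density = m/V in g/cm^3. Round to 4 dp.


rho = 237.1 / 80.0 = 2.9638 g/cm^3


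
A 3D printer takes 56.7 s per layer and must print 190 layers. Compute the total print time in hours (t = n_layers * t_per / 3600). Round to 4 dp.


t = 190 * 56.7 / 3600 = 2.9925 hrs


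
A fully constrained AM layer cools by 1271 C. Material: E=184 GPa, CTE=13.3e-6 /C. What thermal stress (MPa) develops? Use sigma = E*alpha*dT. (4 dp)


sigma = 184*1000 * 13.3e-6 * 1271 = 3110.3912 MPa


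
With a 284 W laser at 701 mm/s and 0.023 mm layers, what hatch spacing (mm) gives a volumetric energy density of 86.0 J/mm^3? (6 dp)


h = 284 / (86.0*701*0.023) = 0.204821 mm


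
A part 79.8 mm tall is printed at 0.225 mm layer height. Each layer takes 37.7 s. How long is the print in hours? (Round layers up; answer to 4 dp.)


Layers = ceil(79.8/0.225) = 355
t = 355 * 37.7 / 3600 = 3.7176 hrs


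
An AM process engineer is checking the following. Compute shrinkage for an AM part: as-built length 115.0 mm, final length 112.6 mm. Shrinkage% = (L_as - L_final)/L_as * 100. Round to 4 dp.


Shrinkage = ((115.0-112.6)/115.0)*100 = 2.087 %


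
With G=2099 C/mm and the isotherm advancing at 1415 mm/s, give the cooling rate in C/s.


CR = 2099 * 1415 = 2970085 C/s


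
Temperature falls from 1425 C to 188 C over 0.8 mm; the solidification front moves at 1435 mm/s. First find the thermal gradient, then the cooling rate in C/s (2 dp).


G = (1425-188)/0.8 = 1546.25 C/mm
CR = 1546.25 * 1435 = 2218868.75 C/s


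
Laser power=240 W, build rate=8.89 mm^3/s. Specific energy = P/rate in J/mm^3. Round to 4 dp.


SE = 240 / 8.89 = 26.9966 J/mm^3


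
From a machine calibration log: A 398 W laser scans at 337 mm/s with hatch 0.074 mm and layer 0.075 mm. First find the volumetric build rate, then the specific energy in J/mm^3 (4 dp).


Build rate = 337 * 0.074 * 0.075 = 1.87035 mm^3/s
SE = 398 / 1.87035 = 212.7944 J/mm^3


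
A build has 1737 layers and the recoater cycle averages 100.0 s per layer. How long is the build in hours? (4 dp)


t = 1737 * 100.0 / 3600 = 48.25 hrs


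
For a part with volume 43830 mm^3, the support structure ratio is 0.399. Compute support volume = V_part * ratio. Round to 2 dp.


V_support = 43830 * 0.399 = 17488.17 mm^3


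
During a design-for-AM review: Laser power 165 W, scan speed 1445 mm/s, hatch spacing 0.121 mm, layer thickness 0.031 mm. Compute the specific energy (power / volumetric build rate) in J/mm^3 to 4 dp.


Build rate = 1445 * 0.121 * 0.031 = 5.420195 mm^3/s
SE = 165 / 5.420195 = 30.4417 J/mm^3


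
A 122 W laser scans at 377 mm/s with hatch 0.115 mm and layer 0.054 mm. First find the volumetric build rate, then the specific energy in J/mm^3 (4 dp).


Build rate = 377 * 0.115 * 0.054 = 2.34117 mm^3/s
SE = 122 / 2.34117 = 52.1107 J/mm^3


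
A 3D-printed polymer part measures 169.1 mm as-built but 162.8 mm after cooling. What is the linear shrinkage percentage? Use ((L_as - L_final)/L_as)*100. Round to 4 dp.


Shrinkage = ((169.1-162.8)/169.1)*100 = 3.7256 %


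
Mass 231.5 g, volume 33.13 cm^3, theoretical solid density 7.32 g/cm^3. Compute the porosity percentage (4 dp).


rho_part = 231.5 / 33.13 = 6.98762451 g/cm^3
Porosity = (1 - 6.98762451/7.32)*100 = 4.5406 %


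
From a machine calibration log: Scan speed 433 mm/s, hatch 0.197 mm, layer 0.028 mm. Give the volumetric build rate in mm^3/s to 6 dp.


Rate = 433 * 0.197 * 0.028 = 2.388428 mm^3/s


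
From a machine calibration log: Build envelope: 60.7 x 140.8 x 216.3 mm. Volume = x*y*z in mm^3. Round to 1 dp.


V = 60.7 * 140.8 * 216.3 = 1848620.9 mm^3


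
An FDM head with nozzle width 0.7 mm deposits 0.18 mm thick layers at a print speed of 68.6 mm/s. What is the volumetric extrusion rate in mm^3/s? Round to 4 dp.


Rate = 0.7 * 0.18 * 68.6 = 8.6436 mm^3/s


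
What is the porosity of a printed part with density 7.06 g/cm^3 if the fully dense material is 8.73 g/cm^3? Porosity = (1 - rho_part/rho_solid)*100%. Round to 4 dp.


Porosity = (1-7.06/8.73)*100 = 19.1294 %


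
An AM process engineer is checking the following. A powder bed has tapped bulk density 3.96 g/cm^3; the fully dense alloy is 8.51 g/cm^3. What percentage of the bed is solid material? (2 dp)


Packing = (3.96/8.51)*100 = 46.53 %


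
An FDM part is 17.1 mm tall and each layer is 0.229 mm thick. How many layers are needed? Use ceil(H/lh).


Layers = ceil(17.1/0.229) = 75


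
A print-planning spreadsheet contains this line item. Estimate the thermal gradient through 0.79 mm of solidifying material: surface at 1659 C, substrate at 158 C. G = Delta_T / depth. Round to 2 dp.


G = (1659-158)/0.79 = 1900.0 C/mm


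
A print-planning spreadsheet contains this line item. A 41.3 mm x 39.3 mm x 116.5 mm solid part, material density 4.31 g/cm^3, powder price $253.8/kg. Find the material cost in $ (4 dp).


V = 41.3 * 39.3 * 116.5 = 189089.985 mm^3 = 189.089985 cm^3
Mass = 189.089985 * 4.31 / 1000 = 0.81497784 kg
Cost = 0.81497784 * 253.8 = 206.8414 $


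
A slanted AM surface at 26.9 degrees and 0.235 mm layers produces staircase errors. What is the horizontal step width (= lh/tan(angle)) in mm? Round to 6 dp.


step = 0.235 / tan(26.9) = 0.46321 mm


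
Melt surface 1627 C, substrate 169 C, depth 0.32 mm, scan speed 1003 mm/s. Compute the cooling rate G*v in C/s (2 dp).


G = (1627-169)/0.32 = 4556.25 C/mm
CR = 4556.25 * 1003 = 4569918.75 C/s


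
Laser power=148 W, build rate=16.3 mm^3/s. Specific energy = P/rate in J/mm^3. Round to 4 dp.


SE = 148 / 16.3 = 9.0798 J/mm^3


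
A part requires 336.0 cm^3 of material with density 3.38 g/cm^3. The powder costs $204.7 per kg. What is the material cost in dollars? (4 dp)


Mass = 336.0*3.38/1000 = 1.13568 kg
Cost = 1.13568 * 204.7 = 232.4737 $


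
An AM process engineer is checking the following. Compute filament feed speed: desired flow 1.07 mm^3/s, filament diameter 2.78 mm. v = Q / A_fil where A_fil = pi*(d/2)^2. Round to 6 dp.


A = pi*(2.78/2)^2 = 6.069871
v = 1.07 / 6.069871 = 0.176281 mm/s


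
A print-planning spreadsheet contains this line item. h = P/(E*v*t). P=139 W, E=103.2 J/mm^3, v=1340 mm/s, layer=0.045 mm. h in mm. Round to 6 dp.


h = 139 / (103.2*1340*0.045) = 0.022337 mm


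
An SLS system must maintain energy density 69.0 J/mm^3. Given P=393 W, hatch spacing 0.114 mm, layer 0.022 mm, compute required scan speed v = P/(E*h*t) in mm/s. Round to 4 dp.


v = 393 / (69.0*0.114*0.022) = 2270.9937 mm/s


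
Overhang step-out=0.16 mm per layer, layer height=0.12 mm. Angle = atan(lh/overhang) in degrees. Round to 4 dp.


angle = atan(0.12/0.16) = 36.8699 degrees


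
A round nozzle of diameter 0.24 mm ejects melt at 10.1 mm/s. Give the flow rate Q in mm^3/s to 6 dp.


A = pi*(0.24/2)^2 = 0.04523893 mm^2
Q = 0.04523893 * 10.1 = 0.456913 mm^3/s


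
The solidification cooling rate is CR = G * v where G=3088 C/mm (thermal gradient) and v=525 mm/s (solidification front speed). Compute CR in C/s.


CR = 3088 * 525 = 1621200 C/s


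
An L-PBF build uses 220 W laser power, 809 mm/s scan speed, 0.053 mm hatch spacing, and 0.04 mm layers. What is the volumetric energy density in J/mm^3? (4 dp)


E = 220 / (809*0.053*0.04) = 128.2739 J/mm^3


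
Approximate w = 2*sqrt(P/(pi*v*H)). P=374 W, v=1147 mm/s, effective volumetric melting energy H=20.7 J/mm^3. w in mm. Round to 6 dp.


w = 2*sqrt(374/(pi*1147*20.7)) = 0.14162 mm


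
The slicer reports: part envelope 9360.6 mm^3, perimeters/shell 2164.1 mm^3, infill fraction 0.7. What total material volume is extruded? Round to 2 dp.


V_infill = (9360.6 - 2164.1) * 0.7 = 5037.55
V_total = 2164.1 + 5037.55 = 7201.65 mm^3


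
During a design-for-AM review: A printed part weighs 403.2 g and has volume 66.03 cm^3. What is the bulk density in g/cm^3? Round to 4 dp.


rho = 403.2 / 66.03 = 6.1063 g/cm^3


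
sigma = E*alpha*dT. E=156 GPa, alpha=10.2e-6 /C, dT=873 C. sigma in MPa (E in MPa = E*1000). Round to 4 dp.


sigma = 156*1000 * 10.2e-6 * 873 = 1389.1176 MPa


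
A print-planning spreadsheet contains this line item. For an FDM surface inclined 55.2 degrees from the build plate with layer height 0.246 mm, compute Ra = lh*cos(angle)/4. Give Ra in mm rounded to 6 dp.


Ra = 0.246 * cos(55.2) / 4 = 0.035099 mm


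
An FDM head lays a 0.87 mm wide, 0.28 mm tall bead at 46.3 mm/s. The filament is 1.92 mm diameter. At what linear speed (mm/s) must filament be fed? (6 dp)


Q = 0.87 * 0.28 * 46.3 = 11.27868 mm^3/s
A_fil = pi*(1.92/2)^2 = 2.89529179 mm^2
v_feed = 11.27868 / 2.89529179 = 3.895524 mm/s


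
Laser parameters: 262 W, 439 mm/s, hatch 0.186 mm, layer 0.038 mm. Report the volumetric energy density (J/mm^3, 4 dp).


E = 262 / (439*0.186*0.038) = 84.4384 J/mm^3


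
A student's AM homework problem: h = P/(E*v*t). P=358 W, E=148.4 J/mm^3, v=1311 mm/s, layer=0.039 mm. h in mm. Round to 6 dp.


h = 358 / (148.4*1311*0.039) = 0.047183 mm


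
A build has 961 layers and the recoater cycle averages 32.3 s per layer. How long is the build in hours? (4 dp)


t = 961 * 32.3 / 3600 = 8.6223 hrs


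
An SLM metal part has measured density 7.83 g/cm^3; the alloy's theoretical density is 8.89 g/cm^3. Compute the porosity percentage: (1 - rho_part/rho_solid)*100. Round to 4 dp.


Porosity = (1-7.83/8.89)*100 = 11.9235 %


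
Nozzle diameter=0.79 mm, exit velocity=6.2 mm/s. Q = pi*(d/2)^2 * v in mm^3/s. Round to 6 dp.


A = pi*(0.79/2)^2 = 0.49016699 mm^2
Q = 0.49016699 * 6.2 = 3.039035 mm^3/s


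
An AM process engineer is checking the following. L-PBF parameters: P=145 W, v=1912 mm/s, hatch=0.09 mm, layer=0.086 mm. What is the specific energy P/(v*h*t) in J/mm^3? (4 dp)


Build rate = 1912 * 0.09 * 0.086 = 14.79888 mm^3/s
SE = 145 / 14.79888 = 9.798 J/mm^3


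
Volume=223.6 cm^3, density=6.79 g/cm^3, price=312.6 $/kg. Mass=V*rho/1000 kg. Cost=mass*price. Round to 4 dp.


Mass = 223.6*6.79/1000 = 1.518244 kg
Cost = 1.518244 * 312.6 = 474.6031 $


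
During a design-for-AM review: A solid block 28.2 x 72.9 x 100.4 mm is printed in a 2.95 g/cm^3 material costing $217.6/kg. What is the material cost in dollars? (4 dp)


V = 28.2 * 72.9 * 100.4 = 206400.312 mm^3 = 206.400312 cm^3
Mass = 206.400312 * 2.95 / 1000 = 0.60888092 kg
Cost = 0.60888092 * 217.6 = 132.4925 $


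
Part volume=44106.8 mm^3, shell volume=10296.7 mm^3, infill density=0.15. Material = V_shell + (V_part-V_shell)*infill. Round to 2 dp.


V_infill = (44106.8 - 10296.7) * 0.15 = 5071.52
V_total = 10296.7 + 5071.52 = 15368.22 mm^3


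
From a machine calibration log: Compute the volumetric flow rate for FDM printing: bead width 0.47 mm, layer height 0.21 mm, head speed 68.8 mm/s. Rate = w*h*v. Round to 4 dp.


Rate = 0.47 * 0.21 * 68.8 = 6.7906 mm^3/s


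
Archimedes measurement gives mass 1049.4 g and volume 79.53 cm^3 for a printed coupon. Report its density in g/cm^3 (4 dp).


rho = 1049.4 / 79.53 = 13.195 g/cm^3


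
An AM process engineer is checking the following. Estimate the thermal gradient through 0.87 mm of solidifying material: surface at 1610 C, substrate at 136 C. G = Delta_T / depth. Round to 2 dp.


G = (1610-136)/0.87 = 1694.25 C/mm


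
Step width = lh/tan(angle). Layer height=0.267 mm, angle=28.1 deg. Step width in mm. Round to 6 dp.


step = 0.267 / tan(28.1) = 0.500047 mm


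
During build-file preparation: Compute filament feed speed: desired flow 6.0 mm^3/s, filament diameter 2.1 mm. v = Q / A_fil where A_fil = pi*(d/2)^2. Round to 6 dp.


A = pi*(2.1/2)^2 = 3.463606
v = 6.0 / 3.463606 = 1.732299 mm/s


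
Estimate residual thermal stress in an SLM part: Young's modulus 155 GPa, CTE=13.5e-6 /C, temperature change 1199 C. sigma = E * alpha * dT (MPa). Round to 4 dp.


sigma = 155*1000 * 13.5e-6 * 1199 = 2508.9075 MPa


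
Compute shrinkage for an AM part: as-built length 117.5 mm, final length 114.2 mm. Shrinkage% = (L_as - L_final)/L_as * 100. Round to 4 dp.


Shrinkage = ((117.5-114.2)/117.5)*100 = 2.8085 %


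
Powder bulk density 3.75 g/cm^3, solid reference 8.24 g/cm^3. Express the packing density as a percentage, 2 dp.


Packing = (3.75/8.24)*100 = 45.51 %


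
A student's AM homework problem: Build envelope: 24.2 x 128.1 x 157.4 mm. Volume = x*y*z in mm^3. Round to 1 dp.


V = 24.2 * 128.1 * 157.4 = 487943.1 mm^3


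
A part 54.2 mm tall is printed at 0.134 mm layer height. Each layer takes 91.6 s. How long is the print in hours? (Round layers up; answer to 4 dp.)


Layers = ceil(54.2/0.134) = 405
t = 405 * 91.6 / 3600 = 10.305 hrs


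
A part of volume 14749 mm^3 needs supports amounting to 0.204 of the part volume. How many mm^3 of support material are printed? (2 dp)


V_support = 14749 * 0.204 = 3008.8 mm^3


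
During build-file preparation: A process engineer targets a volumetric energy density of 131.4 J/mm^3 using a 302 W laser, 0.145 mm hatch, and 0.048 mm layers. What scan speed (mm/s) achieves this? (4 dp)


v = 302 / (131.4*0.145*0.048) = 330.2192 mm/s


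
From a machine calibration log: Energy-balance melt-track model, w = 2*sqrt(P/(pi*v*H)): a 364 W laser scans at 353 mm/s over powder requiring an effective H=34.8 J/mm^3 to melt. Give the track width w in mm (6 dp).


w = 2*sqrt(364/(pi*353*34.8)) = 0.194236 mm


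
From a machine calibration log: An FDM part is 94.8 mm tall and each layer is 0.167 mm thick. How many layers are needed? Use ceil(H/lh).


Layers = ceil(94.8/0.167) = 568


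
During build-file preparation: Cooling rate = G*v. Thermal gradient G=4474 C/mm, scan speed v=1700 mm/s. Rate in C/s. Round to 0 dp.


CR = 4474 * 1700 = 7605800 C/s


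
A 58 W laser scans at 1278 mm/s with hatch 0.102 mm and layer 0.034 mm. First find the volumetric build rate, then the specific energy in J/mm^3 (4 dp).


Build rate = 1278 * 0.102 * 0.034 = 4.432104 mm^3/s
SE = 58 / 4.432104 = 13.0863 J/mm^3


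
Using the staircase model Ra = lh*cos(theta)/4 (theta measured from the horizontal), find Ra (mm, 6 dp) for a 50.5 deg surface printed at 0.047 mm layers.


Ra = 0.047 * cos(50.5) / 4 = 0.007474 mm


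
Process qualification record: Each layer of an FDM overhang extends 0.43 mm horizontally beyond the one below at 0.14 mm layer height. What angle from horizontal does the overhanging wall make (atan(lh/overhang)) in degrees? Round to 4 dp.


angle = atan(0.14/0.43) = 18.0343 degrees


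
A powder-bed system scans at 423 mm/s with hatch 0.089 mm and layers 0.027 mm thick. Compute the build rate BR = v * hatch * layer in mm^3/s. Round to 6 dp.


Rate = 423 * 0.089 * 0.027 = 1.016469 mm^3/s


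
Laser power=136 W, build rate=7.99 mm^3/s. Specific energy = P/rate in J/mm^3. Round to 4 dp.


SE = 136 / 7.99 = 17.0213 J/mm^3


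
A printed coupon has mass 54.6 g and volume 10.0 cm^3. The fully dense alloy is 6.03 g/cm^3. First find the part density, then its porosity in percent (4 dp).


rho_part = 54.6 / 10.0 = 5.46 g/cm^3
Porosity = (1 - 5.46/6.03)*100 = 9.4527 %


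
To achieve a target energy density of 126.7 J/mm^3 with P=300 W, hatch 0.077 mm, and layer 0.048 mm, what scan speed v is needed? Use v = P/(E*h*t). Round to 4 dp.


v = 300 / (126.7*0.077*0.048) = 640.638 mm/s


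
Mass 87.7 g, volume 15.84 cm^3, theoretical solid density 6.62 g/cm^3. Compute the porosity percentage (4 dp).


rho_part = 87.7 / 15.84 = 5.53661616 g/cm^3
Porosity = (1 - 5.53661616/6.62)*100 = 16.3653 %


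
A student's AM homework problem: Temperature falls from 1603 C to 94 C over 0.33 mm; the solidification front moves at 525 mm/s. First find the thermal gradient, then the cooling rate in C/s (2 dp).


G = (1603-94)/0.33 = 4572.72727273 C/mm
CR = 4572.72727273 * 525 = 2400681.82 C/s


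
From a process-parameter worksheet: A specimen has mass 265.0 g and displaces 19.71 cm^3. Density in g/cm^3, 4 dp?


rho = 265.0 / 19.71 = 13.445 g/cm^3


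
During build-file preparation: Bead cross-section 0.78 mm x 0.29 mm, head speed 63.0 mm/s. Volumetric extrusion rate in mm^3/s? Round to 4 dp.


Rate = 0.78 * 0.29 * 63.0 = 14.2506 mm^3/s


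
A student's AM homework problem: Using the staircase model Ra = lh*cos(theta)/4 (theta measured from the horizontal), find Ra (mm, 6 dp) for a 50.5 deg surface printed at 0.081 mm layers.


Ra = 0.081 * cos(50.5) / 4 = 0.012881 mm


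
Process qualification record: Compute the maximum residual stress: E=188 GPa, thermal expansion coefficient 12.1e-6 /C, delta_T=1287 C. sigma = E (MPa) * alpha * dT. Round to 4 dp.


sigma = 188*1000 * 12.1e-6 * 1287 = 2927.6676 MPa


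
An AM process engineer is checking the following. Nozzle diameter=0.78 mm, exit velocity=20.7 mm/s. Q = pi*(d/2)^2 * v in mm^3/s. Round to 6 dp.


A = pi*(0.78/2)^2 = 0.47783624 mm^2
Q = 0.47783624 * 20.7 = 9.89121 mm^3/s


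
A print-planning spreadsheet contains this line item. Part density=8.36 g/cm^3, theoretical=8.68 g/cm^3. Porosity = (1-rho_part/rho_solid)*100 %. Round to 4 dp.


Porosity = (1-8.36/8.68)*100 = 3.6866 %


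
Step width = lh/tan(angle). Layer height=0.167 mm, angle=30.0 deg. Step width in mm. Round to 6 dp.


step = 0.167 / tan(30.0) = 0.289252 mm


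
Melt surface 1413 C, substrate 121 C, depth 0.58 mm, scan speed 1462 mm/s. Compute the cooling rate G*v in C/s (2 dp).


G = (1413-121)/0.58 = 2227.5862069 C/mm
CR = 2227.5862069 * 1462 = 3256731.03 C/s


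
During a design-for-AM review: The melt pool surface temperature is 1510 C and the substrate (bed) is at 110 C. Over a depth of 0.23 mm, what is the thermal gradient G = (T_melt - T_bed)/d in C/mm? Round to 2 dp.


G = (1510-110)/0.23 = 6086.96 C/mm


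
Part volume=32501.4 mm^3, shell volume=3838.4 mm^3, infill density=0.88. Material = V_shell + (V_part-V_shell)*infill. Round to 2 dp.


V_infill = (32501.4 - 3838.4) * 0.88 = 25223.44
V_total = 3838.4 + 25223.44 = 29061.84 mm^3


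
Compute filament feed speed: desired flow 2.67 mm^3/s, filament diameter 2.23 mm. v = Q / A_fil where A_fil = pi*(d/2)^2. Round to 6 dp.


A = pi*(2.23/2)^2 = 3.905707
v = 2.67 / 3.905707 = 0.683615 mm/s


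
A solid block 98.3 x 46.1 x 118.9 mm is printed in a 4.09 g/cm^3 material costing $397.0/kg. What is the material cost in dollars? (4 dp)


V = 98.3 * 46.1 * 118.9 = 538810.807 mm^3 = 538.810807 cm^3
Mass = 538.810807 * 4.09 / 1000 = 2.2037362 kg
Cost = 2.2037362 * 397.0 = 874.8833 $


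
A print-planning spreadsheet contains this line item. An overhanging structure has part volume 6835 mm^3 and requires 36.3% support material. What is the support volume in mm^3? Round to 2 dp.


V_support = 6835 * 0.363 = 2481.11 mm^3


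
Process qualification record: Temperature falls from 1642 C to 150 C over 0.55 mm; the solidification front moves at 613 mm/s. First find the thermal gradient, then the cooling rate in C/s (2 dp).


G = (1642-150)/0.55 = 2712.72727273 C/mm
CR = 2712.72727273 * 613 = 1662901.82 C/s


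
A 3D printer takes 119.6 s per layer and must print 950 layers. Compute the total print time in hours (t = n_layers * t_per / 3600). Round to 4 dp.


t = 950 * 119.6 / 3600 = 31.5611 hrs


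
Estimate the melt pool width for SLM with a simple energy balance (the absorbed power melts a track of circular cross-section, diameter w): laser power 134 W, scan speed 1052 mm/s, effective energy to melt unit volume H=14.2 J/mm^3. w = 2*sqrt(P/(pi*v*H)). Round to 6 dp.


w = 2*sqrt(134/(pi*1052*14.2)) = 0.10687 mm


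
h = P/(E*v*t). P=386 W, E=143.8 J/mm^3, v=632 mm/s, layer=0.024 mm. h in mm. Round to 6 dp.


h = 386 / (143.8*632*0.024) = 0.17697 mm


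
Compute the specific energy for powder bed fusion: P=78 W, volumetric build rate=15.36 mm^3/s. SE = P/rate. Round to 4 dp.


SE = 78 / 15.36 = 5.0781 J/mm^3


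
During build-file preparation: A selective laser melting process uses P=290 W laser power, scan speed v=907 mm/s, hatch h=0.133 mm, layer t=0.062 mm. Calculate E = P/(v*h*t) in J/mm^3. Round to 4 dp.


E = 290 / (907*0.133*0.062) = 38.7746 J/mm^3
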